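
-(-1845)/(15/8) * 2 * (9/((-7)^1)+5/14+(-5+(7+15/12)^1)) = 31980/7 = 4568.57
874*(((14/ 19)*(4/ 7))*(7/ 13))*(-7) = -1387.08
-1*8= -8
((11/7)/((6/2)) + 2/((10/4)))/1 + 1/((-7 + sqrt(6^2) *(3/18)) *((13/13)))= 81/70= 1.16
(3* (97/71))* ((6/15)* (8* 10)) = 9312/71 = 131.15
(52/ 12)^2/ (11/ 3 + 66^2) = 169/ 39237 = 0.00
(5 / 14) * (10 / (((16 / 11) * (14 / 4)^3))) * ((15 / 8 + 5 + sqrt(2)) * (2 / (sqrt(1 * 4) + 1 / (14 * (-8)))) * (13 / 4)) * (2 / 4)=7150 * sqrt(2) / 76489 + 196625 / 305956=0.77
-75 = -75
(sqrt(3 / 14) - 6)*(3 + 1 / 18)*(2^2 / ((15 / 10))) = -440 / 9 + 110*sqrt(42) / 189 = -45.12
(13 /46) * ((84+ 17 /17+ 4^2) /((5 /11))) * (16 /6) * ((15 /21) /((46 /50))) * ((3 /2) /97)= 722150 /359191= 2.01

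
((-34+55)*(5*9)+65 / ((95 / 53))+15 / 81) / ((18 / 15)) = 2517415 / 3078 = 817.87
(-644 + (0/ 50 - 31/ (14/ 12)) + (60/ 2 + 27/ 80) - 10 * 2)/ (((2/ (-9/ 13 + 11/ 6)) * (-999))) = 32906059/ 87272640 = 0.38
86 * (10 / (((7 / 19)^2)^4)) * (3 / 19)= 2306189086620 / 5764801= 400046.61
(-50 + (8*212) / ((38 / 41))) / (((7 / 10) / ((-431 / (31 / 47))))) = -6850512260 / 4123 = -1661535.84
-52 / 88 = -13 / 22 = -0.59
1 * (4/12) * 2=2/3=0.67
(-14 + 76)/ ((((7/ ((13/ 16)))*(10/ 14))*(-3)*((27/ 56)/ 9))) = -2821/ 45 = -62.69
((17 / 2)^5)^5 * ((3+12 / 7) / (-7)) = -190430704607497278505005809704881 / 1644167168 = -115821984718951204908749.20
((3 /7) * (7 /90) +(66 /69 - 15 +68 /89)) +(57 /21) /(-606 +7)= -3411933289 /257492130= -13.25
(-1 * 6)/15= -2/5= -0.40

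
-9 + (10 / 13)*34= 17.15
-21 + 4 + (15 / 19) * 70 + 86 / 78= 29170 / 741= 39.37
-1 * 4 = -4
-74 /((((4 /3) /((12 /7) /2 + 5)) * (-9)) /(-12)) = -3034 /7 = -433.43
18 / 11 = 1.64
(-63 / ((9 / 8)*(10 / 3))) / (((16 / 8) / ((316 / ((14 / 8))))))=-7584 / 5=-1516.80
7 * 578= 4046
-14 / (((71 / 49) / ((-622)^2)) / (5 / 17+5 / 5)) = -5838853328 / 1207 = -4837492.40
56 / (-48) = -7 / 6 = -1.17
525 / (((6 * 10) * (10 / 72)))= 63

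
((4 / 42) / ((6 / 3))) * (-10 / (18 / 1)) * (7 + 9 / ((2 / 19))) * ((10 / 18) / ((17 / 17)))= -1.36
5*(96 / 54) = 80 / 9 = 8.89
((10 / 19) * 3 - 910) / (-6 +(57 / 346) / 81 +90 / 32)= 1289943360 / 4523311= 285.18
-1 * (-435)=435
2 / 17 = 0.12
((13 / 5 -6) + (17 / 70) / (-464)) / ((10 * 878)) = -110449 / 285174400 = -0.00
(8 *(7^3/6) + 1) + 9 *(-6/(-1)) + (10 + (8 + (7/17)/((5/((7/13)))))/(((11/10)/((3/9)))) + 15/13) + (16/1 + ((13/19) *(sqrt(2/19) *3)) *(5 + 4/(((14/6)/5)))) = 195 *sqrt(38)/133 + 3952258/7293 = 550.96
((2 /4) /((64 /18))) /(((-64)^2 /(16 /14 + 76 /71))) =2475 /32571392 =0.00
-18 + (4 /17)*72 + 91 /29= 1025 /493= 2.08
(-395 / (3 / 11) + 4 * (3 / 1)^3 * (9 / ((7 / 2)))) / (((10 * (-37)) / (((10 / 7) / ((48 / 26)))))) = 319579 / 130536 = 2.45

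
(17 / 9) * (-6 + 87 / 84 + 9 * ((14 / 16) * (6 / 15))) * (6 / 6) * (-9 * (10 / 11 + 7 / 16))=511683 / 12320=41.53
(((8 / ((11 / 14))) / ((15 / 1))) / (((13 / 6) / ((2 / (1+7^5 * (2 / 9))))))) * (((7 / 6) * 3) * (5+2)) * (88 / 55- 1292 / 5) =-126838656 / 120202225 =-1.06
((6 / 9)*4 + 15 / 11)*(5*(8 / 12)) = 1330 / 99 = 13.43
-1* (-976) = 976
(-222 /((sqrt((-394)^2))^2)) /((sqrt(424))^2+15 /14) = -777 /230952359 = -0.00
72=72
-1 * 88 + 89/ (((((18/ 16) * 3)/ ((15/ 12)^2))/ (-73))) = -3095.87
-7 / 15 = -0.47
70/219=0.32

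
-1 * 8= -8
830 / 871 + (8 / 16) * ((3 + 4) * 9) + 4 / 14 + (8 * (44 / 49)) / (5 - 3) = 3101097 / 85358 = 36.33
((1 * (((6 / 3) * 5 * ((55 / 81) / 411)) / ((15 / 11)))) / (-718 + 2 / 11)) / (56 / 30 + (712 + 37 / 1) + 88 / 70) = -33275 / 1482806840652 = -0.00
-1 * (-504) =504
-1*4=-4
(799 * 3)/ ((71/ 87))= 208539/ 71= 2937.17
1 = 1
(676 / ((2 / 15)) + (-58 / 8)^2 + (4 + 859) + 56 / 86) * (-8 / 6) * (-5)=39908.09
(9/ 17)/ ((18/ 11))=11/ 34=0.32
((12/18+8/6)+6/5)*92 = 1472/5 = 294.40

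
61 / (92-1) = 61 / 91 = 0.67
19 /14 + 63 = 64.36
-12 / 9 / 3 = -4 / 9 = -0.44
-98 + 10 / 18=-97.44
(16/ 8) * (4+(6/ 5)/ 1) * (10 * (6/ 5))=124.80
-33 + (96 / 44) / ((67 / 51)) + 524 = 363091 / 737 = 492.66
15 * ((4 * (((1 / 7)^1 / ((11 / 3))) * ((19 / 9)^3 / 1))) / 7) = 3.14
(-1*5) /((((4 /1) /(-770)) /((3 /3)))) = 1925 /2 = 962.50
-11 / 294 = -0.04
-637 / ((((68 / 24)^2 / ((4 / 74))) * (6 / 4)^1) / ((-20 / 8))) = 7.15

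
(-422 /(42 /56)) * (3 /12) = -422 /3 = -140.67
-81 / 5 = -16.20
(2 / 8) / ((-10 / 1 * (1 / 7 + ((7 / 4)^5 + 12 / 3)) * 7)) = -0.00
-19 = -19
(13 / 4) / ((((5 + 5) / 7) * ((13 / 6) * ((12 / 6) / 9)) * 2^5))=189 / 1280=0.15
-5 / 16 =-0.31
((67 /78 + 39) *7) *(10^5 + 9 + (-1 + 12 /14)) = 362748793 /13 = 27903753.31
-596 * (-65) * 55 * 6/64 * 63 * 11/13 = 85187025/8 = 10648378.12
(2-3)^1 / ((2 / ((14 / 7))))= -1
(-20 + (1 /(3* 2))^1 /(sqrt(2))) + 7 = -13 + sqrt(2) /12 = -12.88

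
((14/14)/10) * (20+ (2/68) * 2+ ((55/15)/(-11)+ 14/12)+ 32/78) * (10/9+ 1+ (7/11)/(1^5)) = 5.85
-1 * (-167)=167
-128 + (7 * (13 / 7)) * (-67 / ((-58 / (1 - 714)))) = -628447 / 58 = -10835.29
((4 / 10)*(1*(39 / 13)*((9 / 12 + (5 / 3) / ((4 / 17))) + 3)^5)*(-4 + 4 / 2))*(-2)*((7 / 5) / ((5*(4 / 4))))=64976275 / 324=200544.06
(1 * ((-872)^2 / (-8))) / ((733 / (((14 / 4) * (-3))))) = 998004 / 733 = 1361.53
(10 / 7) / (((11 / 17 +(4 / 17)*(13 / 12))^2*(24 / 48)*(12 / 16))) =17340 / 3703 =4.68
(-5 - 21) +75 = 49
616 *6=3696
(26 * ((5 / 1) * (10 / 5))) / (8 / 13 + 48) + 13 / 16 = 6.16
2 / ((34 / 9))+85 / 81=2174 / 1377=1.58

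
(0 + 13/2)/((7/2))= 13/7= 1.86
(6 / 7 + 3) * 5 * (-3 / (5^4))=-81 / 875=-0.09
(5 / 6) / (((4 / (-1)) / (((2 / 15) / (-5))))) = 1 / 180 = 0.01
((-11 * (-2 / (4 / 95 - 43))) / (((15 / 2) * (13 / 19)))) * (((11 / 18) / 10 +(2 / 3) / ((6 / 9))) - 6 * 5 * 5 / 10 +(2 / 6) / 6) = 42959 / 31005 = 1.39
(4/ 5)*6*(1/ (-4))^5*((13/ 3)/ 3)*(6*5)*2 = -13/ 32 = -0.41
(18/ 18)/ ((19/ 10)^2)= 100/ 361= 0.28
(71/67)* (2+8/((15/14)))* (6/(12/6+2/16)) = 161312/5695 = 28.33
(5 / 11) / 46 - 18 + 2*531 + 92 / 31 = 16422891 / 15686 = 1046.98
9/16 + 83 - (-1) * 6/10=6733/80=84.16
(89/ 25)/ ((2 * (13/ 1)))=0.14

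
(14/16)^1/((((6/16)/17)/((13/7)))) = 221/3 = 73.67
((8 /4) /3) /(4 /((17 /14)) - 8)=-0.14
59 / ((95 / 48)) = 2832 / 95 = 29.81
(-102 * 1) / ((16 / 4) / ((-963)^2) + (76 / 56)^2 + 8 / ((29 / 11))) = -20.92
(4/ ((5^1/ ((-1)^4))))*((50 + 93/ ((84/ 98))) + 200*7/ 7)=286.80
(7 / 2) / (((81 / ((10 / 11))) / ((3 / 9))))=35 / 2673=0.01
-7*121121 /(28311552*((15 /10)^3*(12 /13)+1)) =-11022011 /1514668032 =-0.01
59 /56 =1.05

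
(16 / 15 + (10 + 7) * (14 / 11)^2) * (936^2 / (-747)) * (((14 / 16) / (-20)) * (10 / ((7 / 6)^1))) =631713888 / 50215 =12580.18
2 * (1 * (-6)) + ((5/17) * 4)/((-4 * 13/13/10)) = -254/17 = -14.94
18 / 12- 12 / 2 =-4.50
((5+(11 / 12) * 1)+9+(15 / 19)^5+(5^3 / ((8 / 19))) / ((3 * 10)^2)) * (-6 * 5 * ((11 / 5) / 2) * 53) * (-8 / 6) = 6466199163347 / 178279128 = 36270.09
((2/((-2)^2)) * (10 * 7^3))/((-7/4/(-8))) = 7840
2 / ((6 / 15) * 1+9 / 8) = 80 / 61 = 1.31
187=187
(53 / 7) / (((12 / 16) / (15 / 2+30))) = 2650 / 7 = 378.57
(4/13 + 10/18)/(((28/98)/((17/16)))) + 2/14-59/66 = 708935/288288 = 2.46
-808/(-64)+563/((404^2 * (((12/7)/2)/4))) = 773711/61206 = 12.64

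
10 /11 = 0.91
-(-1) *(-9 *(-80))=720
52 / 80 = 13 / 20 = 0.65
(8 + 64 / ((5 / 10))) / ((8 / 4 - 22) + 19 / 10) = -7.51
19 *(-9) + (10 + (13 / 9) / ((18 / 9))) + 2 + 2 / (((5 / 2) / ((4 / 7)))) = -99427 / 630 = -157.82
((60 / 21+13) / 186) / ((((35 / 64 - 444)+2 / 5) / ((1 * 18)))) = -11840 / 3418401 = -0.00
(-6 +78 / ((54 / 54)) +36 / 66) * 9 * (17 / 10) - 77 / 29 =1766128 / 1595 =1107.29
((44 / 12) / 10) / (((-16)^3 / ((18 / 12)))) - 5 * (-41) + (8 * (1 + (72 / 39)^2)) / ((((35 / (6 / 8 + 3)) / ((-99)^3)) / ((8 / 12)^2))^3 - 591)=5673411155792413082059336191 / 27683252652234849368391680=204.94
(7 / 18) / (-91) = -0.00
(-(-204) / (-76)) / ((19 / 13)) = -663 / 361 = -1.84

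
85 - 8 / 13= 1097 / 13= 84.38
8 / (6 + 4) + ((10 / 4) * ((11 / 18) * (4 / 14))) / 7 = 3803 / 4410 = 0.86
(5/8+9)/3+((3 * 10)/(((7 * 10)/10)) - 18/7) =827/168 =4.92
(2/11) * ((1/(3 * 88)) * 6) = 1/242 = 0.00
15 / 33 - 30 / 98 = 80 / 539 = 0.15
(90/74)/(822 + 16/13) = 585/395974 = 0.00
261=261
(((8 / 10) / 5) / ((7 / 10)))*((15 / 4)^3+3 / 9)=10189 / 840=12.13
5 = 5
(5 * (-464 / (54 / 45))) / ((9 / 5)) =-29000 / 27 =-1074.07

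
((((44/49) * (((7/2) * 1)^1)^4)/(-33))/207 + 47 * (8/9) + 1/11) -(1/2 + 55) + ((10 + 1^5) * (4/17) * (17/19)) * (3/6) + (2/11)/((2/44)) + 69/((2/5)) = 164.01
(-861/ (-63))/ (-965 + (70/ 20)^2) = -0.01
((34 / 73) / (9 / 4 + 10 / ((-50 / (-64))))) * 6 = 4080 / 21973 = 0.19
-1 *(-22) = 22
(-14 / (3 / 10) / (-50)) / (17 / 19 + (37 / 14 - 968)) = -3724 / 3848205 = -0.00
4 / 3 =1.33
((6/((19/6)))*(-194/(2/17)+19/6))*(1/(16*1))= -29625/152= -194.90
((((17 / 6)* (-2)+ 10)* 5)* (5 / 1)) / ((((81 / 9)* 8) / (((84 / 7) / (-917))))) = -325 / 16506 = -0.02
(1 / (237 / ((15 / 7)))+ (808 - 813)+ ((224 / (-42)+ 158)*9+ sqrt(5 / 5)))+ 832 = 1217711 / 553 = 2202.01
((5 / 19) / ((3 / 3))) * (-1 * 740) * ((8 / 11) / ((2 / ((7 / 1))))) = -103600 / 209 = -495.69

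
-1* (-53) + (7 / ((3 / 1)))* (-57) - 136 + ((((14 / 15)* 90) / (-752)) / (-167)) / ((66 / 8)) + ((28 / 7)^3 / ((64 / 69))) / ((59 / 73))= -665414260 / 5094001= -130.63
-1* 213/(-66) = 71/22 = 3.23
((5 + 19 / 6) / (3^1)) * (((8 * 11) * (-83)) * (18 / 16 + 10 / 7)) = -913913 / 18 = -50772.94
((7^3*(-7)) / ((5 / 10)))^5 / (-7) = 364764645931940576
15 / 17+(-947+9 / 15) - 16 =-81729 / 85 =-961.52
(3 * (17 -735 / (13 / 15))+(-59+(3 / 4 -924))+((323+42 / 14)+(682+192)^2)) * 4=39557779 / 13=3042906.08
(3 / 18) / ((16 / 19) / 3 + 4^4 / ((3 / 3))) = 19 / 29216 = 0.00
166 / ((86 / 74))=6142 / 43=142.84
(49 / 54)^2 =2401 / 2916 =0.82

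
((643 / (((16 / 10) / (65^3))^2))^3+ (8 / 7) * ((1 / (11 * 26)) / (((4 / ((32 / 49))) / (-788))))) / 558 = 12182018185043262703475050000000000000.00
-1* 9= -9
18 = 18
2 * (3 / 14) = 3 / 7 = 0.43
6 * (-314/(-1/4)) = 7536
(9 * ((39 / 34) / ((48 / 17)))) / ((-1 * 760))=-117 / 24320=-0.00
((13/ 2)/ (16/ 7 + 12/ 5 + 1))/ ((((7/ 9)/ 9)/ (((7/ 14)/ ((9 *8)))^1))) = 0.09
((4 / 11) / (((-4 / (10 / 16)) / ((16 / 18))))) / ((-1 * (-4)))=-5 / 396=-0.01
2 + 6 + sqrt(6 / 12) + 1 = sqrt(2) / 2 + 9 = 9.71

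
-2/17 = -0.12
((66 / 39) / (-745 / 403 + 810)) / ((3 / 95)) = 0.07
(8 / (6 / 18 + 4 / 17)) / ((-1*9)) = -136 / 87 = -1.56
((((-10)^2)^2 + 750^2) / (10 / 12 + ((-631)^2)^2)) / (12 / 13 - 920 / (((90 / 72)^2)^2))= -1395468750 / 145259550586973603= -0.00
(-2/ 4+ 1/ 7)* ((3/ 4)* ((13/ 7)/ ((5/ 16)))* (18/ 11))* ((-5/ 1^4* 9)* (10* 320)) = 202176000/ 539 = 375094.62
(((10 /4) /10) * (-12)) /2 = -3 /2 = -1.50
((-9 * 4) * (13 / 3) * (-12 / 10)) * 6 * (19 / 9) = 11856 / 5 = 2371.20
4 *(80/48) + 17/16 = 7.73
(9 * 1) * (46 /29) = 14.28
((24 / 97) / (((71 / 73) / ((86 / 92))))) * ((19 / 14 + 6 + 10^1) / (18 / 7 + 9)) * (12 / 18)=37668 / 158401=0.24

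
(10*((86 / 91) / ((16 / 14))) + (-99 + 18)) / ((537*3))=-0.05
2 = 2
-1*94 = -94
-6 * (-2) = 12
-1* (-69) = 69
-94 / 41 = -2.29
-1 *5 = -5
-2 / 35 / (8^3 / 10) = -1 / 896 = -0.00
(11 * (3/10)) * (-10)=-33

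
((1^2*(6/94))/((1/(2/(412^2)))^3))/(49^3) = 3/3380488066976765484544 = 0.00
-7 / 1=-7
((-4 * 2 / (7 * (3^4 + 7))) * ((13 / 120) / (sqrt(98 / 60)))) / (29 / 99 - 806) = 39 * sqrt(30) / 156339400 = 0.00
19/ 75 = 0.25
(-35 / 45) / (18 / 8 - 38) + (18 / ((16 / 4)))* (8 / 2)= 23194 / 1287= 18.02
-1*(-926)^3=794022776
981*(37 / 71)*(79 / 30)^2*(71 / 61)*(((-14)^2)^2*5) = 241732228612 / 305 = 792564683.97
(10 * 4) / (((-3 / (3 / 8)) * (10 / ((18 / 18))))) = -1 / 2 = -0.50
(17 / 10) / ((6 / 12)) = 17 / 5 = 3.40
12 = 12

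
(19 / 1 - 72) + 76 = 23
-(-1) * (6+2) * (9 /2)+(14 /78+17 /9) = 4454 /117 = 38.07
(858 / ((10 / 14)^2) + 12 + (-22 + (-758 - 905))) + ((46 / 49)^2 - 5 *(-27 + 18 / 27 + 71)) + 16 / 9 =-114524597 / 540225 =-211.99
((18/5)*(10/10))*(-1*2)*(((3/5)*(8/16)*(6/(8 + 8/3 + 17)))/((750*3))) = -54/259375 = -0.00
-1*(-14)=14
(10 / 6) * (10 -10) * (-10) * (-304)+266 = 266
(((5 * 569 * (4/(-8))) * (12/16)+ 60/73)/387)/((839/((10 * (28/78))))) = -2421125/205422438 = -0.01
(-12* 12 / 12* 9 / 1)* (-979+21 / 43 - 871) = 8589132 / 43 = 199747.26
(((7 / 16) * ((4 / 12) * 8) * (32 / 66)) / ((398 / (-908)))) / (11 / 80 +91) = -2033920 / 143639991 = -0.01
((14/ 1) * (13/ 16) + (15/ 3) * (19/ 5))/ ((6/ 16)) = 81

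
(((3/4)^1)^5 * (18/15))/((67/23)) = 16767/171520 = 0.10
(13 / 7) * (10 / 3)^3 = 13000 / 189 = 68.78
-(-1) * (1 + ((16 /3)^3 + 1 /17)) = 152.76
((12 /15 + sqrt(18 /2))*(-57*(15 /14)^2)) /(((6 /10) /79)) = -6416775 /196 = -32738.65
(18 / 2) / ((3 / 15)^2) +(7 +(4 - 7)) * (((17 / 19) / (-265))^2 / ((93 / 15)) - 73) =-10530897709 / 157177595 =-67.00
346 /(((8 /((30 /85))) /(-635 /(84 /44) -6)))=-1230203 /238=-5168.92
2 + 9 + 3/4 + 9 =83/4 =20.75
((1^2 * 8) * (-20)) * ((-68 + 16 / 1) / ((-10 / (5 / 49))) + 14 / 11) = -155520 / 539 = -288.53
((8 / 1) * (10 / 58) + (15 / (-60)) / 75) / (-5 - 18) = -11971 / 200100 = -0.06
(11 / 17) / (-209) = -1 / 323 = -0.00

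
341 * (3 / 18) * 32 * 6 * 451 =4921312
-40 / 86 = -0.47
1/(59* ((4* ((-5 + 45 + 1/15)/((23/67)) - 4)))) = 345/9177332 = 0.00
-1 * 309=-309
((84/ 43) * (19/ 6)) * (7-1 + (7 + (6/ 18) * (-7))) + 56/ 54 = 77812/ 1161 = 67.02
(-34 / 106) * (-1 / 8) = 17 / 424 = 0.04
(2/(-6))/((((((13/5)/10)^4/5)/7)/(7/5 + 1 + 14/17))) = -11987500000/1456611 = -8229.72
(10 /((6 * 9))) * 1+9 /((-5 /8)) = -14.21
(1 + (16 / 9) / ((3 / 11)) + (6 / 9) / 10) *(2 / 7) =2048 / 945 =2.17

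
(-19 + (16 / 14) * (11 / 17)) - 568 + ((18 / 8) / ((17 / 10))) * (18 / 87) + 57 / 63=-6057353 / 10353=-585.08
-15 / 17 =-0.88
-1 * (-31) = 31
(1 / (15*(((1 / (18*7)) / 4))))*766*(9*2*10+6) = 23935968 / 5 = 4787193.60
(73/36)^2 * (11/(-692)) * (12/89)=-58619/6651504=-0.01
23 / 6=3.83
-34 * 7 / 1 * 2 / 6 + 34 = -45.33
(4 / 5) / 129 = 4 / 645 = 0.01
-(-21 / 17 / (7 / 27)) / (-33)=-27 / 187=-0.14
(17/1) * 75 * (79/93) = 33575/31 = 1083.06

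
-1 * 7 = -7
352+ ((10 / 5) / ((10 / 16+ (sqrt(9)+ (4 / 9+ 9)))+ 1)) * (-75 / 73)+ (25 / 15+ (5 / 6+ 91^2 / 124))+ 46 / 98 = 189433350487 / 449314124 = 421.61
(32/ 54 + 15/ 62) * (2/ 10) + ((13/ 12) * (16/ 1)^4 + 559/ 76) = 22583804341/ 318060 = 71004.86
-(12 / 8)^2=-9 / 4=-2.25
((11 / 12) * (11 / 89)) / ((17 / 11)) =1331 / 18156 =0.07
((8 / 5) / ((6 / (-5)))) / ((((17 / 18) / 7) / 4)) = -672 / 17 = -39.53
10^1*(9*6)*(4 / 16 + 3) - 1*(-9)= 1764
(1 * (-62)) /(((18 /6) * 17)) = -62 /51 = -1.22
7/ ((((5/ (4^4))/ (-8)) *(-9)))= 14336/ 45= 318.58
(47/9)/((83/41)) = 1927/747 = 2.58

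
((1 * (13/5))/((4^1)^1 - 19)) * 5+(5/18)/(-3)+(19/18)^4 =148109/524880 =0.28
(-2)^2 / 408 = 0.01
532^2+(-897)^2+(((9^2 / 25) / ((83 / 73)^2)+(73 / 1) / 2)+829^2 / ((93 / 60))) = 16348510548763 / 10677950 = 1531053.30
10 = 10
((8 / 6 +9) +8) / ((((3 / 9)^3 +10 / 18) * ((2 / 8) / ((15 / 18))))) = 825 / 8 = 103.12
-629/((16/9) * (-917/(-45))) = -254745/14672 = -17.36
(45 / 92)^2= 2025 / 8464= 0.24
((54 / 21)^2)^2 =104976 / 2401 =43.72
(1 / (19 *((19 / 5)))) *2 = 10 / 361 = 0.03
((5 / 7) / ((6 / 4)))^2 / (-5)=-20 / 441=-0.05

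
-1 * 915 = -915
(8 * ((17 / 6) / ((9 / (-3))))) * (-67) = 4556 / 9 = 506.22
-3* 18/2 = -27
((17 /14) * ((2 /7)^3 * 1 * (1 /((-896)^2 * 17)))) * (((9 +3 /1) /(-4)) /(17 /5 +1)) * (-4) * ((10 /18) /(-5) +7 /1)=155 /3975595008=0.00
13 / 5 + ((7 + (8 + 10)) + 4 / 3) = 434 / 15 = 28.93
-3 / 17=-0.18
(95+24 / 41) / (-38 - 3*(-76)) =3919 / 7790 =0.50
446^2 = 198916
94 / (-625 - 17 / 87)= -4089 / 27196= -0.15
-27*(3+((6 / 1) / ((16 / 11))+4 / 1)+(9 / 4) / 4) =-5049 / 16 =-315.56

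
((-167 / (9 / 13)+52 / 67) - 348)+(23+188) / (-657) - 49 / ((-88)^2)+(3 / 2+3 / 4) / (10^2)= -1672460974037 / 2840692800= -588.75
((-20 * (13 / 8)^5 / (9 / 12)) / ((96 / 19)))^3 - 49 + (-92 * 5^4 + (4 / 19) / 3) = -271420.86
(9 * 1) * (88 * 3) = 2376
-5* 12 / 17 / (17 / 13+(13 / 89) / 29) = -335530 / 124797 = -2.69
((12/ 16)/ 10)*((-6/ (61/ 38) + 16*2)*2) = 1293/ 305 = 4.24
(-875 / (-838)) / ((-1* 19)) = -875 / 15922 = -0.05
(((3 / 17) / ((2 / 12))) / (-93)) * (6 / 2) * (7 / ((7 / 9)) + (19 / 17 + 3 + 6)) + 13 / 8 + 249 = 17915995 / 71672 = 249.97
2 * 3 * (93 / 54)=31 / 3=10.33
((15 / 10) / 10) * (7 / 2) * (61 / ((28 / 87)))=15921 / 160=99.51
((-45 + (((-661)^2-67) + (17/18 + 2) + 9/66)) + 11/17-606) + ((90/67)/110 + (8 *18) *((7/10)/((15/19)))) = 1230037638562/2819025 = 436334.42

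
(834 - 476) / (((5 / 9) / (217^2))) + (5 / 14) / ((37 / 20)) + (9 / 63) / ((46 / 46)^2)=39295676757 / 1295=30344151.94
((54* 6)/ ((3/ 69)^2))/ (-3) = -57132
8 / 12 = 2 / 3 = 0.67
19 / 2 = 9.50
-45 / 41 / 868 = -45 / 35588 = -0.00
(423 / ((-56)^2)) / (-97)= -423 / 304192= -0.00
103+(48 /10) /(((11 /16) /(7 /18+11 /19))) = 344089 /3135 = 109.76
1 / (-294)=-1 / 294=-0.00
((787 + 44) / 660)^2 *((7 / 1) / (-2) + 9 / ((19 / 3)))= -6061591 / 1839200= -3.30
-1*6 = -6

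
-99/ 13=-7.62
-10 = -10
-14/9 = -1.56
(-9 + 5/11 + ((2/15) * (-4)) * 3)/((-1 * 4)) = 2.54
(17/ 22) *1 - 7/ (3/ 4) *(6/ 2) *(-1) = 633/ 22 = 28.77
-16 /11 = -1.45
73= 73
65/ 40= 1.62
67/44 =1.52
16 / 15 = 1.07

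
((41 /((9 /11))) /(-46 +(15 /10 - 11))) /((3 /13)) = -11726 /2997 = -3.91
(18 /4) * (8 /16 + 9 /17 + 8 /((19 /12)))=35361 /1292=27.37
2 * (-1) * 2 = -4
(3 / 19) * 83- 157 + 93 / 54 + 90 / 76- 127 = -45826 / 171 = -267.99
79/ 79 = 1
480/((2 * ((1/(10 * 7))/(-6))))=-100800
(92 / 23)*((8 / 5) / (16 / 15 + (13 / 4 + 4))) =384 / 499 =0.77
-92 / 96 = -23 / 24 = -0.96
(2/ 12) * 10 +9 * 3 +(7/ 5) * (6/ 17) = 7436/ 255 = 29.16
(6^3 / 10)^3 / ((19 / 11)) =13856832 / 2375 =5834.46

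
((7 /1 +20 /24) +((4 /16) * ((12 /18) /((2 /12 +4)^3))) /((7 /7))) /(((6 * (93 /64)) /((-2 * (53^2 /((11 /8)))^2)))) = -98105569589248 /13078125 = -7501501.14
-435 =-435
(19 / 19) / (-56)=-1 / 56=-0.02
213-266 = -53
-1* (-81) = 81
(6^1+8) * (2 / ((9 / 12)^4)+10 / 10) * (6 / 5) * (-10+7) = -16604 / 45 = -368.98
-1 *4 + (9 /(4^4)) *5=-979 /256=-3.82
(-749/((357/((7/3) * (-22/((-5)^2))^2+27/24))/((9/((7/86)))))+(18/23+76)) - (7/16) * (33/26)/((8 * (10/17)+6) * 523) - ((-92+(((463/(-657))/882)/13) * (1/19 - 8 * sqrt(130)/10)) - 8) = -225334104963639297293/447645044148120000 - 926 * sqrt(130)/18832905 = -503.38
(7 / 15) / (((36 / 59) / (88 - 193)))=-2891 / 36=-80.31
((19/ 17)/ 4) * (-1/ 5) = -19/ 340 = -0.06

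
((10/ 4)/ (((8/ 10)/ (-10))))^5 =-30517578125/ 1024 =-29802322.39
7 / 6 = 1.17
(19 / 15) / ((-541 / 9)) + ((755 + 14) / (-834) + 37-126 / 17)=1098582299 / 38351490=28.65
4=4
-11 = -11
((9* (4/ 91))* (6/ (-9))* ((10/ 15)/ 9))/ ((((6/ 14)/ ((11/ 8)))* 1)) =-0.06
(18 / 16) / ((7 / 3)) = 27 / 56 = 0.48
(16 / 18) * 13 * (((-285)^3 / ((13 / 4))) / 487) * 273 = -22470084000 / 487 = -46139802.87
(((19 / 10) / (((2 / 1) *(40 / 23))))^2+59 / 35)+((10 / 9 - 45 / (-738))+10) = 21748760927 / 1653120000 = 13.16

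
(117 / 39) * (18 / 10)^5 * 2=354294 / 3125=113.37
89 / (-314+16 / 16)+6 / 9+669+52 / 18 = 1893788 / 2817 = 672.27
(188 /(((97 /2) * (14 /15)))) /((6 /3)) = 1410 /679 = 2.08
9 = 9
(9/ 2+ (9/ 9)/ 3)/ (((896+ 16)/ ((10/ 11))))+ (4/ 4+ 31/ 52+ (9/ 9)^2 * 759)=297583609/ 391248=760.60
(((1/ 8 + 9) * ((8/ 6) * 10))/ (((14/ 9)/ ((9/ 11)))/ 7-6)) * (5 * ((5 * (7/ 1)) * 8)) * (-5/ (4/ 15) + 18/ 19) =2333417625/ 4408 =529359.72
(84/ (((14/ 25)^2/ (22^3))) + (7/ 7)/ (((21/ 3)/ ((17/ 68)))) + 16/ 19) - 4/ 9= 13656062075/ 4788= 2852143.29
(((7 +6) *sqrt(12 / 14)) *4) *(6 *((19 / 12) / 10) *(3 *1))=741 *sqrt(42) / 35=137.21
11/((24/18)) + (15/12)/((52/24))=8.83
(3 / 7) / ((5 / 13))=39 / 35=1.11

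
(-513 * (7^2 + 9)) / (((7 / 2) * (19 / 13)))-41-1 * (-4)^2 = -41115 / 7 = -5873.57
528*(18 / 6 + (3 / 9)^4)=42944 / 27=1590.52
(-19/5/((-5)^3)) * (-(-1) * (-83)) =-2.52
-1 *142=-142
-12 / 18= -2 / 3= -0.67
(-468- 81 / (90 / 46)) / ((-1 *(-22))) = -2547 / 110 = -23.15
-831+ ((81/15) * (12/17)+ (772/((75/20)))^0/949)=-66725054/80665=-827.19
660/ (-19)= -660/ 19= -34.74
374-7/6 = 2237/6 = 372.83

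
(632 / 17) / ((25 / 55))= 6952 / 85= 81.79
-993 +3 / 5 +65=-4637 / 5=-927.40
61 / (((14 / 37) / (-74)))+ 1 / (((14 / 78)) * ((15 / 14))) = -417363 / 35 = -11924.66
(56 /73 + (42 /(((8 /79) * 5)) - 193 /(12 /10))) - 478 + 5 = -2409509 /4380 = -550.12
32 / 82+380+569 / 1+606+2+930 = 101983 / 41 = 2487.39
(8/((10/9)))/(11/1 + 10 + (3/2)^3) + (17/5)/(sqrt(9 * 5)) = 96/325 + 17 * sqrt(5)/75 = 0.80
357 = 357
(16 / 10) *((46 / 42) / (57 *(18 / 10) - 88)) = 0.12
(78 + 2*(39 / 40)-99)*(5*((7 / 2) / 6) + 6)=-13589 / 80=-169.86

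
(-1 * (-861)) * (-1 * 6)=-5166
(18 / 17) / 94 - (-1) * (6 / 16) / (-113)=5739 / 722296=0.01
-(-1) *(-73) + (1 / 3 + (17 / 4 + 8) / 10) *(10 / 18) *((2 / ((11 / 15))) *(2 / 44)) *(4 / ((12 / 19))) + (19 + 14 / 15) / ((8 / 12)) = -503953 / 11880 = -42.42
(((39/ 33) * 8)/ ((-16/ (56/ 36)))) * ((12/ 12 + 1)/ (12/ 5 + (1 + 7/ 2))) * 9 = -1820/ 759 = -2.40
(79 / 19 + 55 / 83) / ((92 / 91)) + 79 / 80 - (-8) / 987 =16507148803 / 2863958160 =5.76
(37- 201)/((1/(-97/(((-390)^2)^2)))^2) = -0.00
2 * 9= 18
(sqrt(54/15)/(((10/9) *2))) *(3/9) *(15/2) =27 *sqrt(10)/40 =2.13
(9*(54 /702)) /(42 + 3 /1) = 1 /65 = 0.02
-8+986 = 978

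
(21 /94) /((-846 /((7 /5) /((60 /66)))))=-539 /1325400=-0.00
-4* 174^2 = -121104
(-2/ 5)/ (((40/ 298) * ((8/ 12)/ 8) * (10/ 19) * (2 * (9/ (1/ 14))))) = -2831/ 10500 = -0.27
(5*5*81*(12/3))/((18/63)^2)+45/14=1389195/14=99228.21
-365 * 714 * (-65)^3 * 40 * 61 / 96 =3638142746875 / 2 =1819071373437.50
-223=-223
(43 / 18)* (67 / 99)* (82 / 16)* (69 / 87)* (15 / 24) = 13583915 / 3307392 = 4.11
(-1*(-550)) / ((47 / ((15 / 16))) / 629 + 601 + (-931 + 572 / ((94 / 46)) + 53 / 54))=-4390105500 / 391309433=-11.22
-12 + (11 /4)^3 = 563 /64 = 8.80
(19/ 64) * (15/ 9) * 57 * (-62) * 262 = -458131.56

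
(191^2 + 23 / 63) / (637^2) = 2298326 / 25563447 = 0.09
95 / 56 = 1.70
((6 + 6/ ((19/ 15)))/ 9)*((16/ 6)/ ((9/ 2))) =1088/ 1539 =0.71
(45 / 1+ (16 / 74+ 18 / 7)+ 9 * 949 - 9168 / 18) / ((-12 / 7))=-1569434 / 333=-4713.02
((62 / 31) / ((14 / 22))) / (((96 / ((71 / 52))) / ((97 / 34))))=75757 / 594048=0.13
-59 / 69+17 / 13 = 406 / 897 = 0.45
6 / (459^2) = 2 / 70227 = 0.00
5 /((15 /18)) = 6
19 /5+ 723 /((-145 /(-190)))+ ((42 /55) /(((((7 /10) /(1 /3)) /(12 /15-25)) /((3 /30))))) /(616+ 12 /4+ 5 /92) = 39275014869 /41290925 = 951.18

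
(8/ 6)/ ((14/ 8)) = 16/ 21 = 0.76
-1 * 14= -14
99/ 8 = 12.38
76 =76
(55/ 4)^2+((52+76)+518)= 13361/ 16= 835.06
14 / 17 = 0.82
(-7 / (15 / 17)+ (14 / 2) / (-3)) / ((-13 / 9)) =462 / 65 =7.11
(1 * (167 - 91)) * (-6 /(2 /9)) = -2052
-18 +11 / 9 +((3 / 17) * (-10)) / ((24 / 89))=-23.32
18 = 18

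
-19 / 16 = -1.19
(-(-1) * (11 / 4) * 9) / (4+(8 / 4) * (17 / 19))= 171 / 40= 4.28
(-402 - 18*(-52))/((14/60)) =16020/7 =2288.57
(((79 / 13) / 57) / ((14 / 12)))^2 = 24964 / 2989441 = 0.01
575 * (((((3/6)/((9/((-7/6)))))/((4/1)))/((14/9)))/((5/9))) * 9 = -3105/32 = -97.03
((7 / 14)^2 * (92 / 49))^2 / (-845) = -0.00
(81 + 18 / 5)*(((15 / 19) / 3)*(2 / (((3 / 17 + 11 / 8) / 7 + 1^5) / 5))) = 4026960 / 22097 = 182.24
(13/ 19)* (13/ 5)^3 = 28561/ 2375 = 12.03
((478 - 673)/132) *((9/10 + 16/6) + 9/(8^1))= -7319/1056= -6.93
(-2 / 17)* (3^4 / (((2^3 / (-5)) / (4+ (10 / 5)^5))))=3645 / 17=214.41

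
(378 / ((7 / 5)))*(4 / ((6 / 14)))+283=2803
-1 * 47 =-47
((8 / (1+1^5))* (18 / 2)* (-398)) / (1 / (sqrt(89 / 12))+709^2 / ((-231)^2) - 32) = 81594988974576* sqrt(267) / 129168388515197+81986074103839752 / 129168388515197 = 645.04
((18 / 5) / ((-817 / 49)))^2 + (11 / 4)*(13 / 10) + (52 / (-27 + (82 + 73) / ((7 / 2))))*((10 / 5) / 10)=68219481107 / 16153233800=4.22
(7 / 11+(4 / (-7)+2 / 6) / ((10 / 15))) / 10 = 43 / 1540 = 0.03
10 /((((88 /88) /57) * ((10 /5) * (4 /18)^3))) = 207765 /8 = 25970.62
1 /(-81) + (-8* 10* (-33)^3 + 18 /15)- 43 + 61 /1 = 1164366571 /405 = 2874979.19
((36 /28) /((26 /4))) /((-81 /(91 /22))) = -1 /99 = -0.01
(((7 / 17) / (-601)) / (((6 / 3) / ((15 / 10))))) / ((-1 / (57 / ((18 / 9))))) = 0.01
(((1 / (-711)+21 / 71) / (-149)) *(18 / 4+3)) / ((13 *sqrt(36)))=-18575 / 97781697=-0.00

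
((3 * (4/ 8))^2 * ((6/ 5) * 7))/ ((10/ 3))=5.67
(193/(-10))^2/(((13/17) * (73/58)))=18363757/47450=387.01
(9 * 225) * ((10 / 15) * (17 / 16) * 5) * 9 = 516375 / 8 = 64546.88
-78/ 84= -0.93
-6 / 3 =-2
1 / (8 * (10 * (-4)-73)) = -0.00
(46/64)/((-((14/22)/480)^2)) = -20037600/49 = -408930.61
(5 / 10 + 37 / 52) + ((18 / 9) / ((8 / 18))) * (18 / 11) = 4905 / 572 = 8.58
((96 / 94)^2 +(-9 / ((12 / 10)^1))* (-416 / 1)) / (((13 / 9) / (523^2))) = 16972325650224 / 28717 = 591020150.09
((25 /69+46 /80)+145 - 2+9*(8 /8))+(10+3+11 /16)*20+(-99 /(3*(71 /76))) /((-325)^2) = 1766336908459 /4139655000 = 426.69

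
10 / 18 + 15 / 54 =5 / 6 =0.83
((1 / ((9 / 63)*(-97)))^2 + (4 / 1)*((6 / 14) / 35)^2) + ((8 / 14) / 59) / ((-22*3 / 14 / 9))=-4648615799 / 366539121025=-0.01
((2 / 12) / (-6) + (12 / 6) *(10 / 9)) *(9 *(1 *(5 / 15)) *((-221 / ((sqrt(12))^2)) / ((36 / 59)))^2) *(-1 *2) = -13431226159 / 1119744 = -11994.91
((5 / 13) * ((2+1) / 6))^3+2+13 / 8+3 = 58283 / 8788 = 6.63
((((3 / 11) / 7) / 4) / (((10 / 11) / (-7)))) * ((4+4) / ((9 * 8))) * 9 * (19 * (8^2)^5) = -7650410496 / 5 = -1530082099.20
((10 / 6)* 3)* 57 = 285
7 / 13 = 0.54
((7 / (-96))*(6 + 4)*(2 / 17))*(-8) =35 / 51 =0.69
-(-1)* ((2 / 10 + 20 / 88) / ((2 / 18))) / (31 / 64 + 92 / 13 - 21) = -58656 / 204985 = -0.29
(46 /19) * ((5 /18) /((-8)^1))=-115 /1368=-0.08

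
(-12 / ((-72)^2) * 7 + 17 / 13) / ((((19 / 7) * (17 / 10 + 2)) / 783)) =7361795 / 73112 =100.69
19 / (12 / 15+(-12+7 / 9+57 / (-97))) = -82935 / 48058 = -1.73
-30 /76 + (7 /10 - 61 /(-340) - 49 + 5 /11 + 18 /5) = -3159383 /71060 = -44.46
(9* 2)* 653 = 11754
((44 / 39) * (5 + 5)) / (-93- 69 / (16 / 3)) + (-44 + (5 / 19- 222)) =-66779581 / 251199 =-265.84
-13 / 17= -0.76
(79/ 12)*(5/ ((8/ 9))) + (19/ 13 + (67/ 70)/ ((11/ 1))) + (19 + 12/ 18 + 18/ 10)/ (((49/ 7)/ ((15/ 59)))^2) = 3074954403/ 79645280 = 38.61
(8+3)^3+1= 1332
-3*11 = -33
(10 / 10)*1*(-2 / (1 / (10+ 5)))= -30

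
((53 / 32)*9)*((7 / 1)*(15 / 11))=50085 / 352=142.29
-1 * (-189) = 189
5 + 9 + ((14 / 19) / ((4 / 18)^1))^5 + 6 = 1041958523 / 2476099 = 420.81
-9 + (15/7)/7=-426/49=-8.69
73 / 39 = 1.87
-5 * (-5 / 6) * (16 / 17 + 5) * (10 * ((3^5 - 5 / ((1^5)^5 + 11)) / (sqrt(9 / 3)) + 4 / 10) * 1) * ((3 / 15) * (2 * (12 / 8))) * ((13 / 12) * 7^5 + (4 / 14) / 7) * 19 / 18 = 400945875.42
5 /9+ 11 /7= 134 /63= 2.13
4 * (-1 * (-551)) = 2204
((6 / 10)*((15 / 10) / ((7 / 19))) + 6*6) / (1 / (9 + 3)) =16146 / 35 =461.31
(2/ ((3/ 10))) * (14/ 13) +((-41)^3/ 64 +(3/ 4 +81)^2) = 14010925/ 2496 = 5613.35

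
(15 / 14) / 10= 3 / 28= 0.11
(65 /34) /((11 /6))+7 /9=3064 /1683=1.82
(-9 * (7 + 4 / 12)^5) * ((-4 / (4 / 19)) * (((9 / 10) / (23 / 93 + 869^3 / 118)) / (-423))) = -9425992928 / 6793585850835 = -0.00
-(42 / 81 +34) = -932 / 27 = -34.52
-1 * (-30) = 30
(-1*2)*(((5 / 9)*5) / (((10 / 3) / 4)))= -20 / 3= -6.67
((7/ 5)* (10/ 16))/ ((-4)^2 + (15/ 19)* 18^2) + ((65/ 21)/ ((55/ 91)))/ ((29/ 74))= 516775153/ 39535584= 13.07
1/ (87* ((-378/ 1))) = -1/ 32886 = -0.00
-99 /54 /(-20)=11 /120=0.09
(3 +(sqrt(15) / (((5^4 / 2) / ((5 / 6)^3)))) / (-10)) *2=6 - sqrt(15) / 2700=6.00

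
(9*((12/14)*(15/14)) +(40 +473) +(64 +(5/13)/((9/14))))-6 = 3324358/5733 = 579.86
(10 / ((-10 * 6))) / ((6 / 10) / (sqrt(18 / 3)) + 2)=-50 / 591 + 5 * sqrt(6) / 1182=-0.07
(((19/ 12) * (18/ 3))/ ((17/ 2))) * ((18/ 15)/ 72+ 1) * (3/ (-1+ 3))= 1159/ 680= 1.70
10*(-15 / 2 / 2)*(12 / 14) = -225 / 7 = -32.14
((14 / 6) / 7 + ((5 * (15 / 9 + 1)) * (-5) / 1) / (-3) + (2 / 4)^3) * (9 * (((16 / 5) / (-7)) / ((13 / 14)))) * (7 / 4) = -11431 / 65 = -175.86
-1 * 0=0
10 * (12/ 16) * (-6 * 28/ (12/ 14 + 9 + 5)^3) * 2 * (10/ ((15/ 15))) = -540225/ 70304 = -7.68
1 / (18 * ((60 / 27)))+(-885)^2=31329001 / 40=783225.02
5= 5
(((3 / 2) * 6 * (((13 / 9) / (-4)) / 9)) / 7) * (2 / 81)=-0.00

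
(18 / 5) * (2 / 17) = 0.42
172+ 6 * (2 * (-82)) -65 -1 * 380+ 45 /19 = -1254.63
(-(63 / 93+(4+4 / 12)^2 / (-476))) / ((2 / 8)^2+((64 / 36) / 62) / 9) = -3050100 / 314041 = -9.71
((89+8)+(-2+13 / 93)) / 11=8848 / 1023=8.65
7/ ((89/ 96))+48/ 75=18224/ 2225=8.19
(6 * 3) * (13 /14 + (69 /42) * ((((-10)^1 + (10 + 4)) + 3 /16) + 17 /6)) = 25125 /112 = 224.33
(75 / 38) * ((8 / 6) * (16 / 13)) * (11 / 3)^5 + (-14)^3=-597.40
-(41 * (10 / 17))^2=-168100 / 289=-581.66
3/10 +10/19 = 157/190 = 0.83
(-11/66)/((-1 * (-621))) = -1/3726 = -0.00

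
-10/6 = -5/3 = -1.67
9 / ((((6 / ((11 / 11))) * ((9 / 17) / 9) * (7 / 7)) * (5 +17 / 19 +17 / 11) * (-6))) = -3553 / 6220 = -0.57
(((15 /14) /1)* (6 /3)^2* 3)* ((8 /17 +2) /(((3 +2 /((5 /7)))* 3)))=900 /493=1.83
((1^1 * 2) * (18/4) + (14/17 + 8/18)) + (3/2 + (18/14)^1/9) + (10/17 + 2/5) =12.90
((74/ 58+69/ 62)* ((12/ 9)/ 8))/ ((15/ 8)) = 1718/ 8091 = 0.21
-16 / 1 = -16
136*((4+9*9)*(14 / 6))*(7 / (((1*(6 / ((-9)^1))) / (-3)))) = 849660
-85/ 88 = -0.97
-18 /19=-0.95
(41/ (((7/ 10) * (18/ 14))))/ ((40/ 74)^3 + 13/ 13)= 20767730/ 527877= 39.34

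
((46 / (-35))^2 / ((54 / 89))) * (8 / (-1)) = -753296 / 33075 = -22.78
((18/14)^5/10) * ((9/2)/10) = 531441/3361400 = 0.16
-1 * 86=-86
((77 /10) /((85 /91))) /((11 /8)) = 2548 /425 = 6.00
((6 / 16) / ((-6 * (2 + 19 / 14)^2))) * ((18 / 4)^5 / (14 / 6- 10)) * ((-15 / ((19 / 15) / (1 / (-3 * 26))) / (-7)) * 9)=-837019575 / 3212628224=-0.26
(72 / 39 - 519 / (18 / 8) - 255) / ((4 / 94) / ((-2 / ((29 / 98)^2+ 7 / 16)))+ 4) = -34068960688 / 280879443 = -121.29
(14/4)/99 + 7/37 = 1645/7326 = 0.22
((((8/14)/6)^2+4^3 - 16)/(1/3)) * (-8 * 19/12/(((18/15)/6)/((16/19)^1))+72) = 169376/63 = 2688.51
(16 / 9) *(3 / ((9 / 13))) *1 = 208 / 27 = 7.70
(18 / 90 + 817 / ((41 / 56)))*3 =3348.31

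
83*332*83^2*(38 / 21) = 7213664792 / 21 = 343507847.24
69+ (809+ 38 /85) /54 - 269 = -849197 /4590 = -185.01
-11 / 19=-0.58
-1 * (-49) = 49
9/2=4.50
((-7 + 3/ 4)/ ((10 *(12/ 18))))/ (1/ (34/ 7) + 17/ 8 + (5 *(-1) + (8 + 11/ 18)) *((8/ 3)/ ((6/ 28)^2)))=-61965/ 14015182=-0.00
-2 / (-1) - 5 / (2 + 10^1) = 19 / 12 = 1.58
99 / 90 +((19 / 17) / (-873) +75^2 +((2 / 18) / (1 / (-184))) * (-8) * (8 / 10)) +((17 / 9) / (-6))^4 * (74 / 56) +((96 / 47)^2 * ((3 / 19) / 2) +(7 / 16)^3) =6071655209227900921331 / 1054588465830187008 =5757.37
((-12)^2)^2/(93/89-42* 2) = -615168/2461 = -249.97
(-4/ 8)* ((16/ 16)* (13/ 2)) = -13/ 4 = -3.25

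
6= 6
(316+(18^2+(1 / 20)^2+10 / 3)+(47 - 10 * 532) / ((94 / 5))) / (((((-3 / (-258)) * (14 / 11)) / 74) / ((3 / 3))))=358160432641 / 197400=1814389.22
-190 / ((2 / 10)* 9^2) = -950 / 81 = -11.73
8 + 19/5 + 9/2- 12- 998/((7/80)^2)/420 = -3149353/10290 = -306.06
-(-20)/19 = 20/19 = 1.05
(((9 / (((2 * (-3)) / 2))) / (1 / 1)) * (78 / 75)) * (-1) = 78 / 25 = 3.12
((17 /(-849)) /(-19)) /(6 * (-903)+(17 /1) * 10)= -17 /84655488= -0.00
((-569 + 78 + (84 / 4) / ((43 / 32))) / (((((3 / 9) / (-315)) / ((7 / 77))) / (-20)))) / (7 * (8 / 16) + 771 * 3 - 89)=-5723480 / 15609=-366.68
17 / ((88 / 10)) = 1.93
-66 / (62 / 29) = -957 / 31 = -30.87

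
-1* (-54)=54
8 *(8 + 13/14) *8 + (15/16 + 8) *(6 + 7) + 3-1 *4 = 76901/112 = 686.62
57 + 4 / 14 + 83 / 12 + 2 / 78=23379 / 364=64.23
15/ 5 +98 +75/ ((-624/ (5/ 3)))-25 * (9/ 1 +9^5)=-921241901/ 624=-1476349.20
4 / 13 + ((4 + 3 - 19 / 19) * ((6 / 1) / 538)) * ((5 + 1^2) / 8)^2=9661 / 27976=0.35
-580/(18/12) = -386.67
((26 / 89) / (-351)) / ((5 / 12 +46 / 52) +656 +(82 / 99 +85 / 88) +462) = -2288 / 3081927333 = -0.00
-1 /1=-1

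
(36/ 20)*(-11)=-99/ 5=-19.80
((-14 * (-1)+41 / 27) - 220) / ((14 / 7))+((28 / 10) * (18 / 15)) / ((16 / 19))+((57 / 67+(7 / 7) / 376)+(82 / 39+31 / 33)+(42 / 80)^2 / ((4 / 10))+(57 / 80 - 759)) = -33146562206683 / 38906524800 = -851.95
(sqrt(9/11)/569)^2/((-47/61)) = -549/167384437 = -0.00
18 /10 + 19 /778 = 7097 /3890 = 1.82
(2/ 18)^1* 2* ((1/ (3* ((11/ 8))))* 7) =112/ 297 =0.38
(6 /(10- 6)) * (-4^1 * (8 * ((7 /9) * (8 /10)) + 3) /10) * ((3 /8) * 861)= -309099 /200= -1545.50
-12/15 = -4/5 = -0.80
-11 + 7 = -4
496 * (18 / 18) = 496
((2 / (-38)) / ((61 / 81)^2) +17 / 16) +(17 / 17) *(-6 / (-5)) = 12271639 / 5655920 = 2.17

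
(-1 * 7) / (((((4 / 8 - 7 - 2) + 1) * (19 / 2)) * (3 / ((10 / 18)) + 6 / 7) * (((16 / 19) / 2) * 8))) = 49 / 10512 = 0.00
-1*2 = -2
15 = 15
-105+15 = -90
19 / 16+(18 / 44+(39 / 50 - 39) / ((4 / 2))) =-77059 / 4400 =-17.51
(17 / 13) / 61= 17 / 793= 0.02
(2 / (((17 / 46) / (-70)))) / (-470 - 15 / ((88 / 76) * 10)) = 283360 / 352529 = 0.80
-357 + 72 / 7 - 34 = -2665 / 7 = -380.71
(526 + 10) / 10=268 / 5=53.60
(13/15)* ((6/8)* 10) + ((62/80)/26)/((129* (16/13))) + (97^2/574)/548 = 42395716969/6492353280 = 6.53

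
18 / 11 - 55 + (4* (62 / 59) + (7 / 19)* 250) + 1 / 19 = 530204 / 12331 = 43.00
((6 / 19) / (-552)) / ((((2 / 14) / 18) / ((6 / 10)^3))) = -1701 / 109250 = -0.02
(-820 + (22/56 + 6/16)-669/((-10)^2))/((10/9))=-10406619/14000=-743.33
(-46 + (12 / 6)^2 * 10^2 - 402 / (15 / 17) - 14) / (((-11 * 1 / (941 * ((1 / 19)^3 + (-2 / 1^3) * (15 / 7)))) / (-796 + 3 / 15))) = 445306140928346 / 13203575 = 33726179.53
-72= -72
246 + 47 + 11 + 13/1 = 317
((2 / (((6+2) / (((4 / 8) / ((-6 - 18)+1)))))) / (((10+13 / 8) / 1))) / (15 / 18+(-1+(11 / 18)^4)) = 34992 / 2035615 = 0.02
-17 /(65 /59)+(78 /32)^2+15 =91697 /16640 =5.51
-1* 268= -268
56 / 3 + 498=1550 / 3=516.67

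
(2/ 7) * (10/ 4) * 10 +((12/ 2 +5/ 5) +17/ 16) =1703/ 112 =15.21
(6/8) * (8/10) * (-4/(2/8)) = -48/5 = -9.60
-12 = -12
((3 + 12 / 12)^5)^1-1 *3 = 1021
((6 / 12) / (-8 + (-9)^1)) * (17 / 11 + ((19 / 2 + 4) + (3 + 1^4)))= -419 / 748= -0.56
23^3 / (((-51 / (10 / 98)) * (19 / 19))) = -60835 / 2499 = -24.34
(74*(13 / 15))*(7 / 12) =3367 / 90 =37.41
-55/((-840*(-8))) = -11/1344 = -0.01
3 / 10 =0.30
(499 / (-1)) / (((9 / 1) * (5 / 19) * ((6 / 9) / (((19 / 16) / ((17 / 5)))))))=-180139 / 1632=-110.38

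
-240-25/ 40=-1925/ 8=-240.62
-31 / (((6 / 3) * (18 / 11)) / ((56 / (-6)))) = 2387 / 27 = 88.41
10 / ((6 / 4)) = 20 / 3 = 6.67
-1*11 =-11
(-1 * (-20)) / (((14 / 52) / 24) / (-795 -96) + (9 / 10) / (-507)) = -722779200 / 64607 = -11187.32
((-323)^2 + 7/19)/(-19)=-1982258/361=-5491.02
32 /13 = 2.46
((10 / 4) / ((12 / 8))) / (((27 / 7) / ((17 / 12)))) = 595 / 972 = 0.61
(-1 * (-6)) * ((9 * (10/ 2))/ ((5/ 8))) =432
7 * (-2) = -14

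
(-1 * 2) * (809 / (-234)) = 809 / 117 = 6.91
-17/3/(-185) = 17/555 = 0.03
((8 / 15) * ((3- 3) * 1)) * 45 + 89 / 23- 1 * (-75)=1814 / 23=78.87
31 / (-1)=-31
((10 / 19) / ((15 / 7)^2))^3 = 941192 / 625026375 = 0.00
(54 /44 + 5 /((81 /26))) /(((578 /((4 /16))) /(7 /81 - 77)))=-15721405 /166859352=-0.09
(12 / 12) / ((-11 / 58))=-58 / 11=-5.27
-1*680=-680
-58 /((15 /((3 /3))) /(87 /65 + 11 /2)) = -25781 /975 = -26.44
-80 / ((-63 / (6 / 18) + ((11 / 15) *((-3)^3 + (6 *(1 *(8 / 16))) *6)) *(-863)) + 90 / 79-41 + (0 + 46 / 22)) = -43450 / 2970367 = -0.01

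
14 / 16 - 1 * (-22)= 183 / 8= 22.88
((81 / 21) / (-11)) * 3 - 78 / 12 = -1163 / 154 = -7.55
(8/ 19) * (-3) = -24/ 19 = -1.26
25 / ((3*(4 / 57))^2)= 9025 / 16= 564.06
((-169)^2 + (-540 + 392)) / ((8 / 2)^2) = 28413 / 16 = 1775.81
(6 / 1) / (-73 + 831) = 3 / 379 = 0.01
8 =8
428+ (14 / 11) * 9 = 4834 / 11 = 439.45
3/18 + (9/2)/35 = 31/105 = 0.30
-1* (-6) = 6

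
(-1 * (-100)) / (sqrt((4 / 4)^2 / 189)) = 300 * sqrt(21) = 1374.77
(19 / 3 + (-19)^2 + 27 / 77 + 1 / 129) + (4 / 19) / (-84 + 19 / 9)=4649322478 / 12644709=367.69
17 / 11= 1.55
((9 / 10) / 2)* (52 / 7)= 117 / 35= 3.34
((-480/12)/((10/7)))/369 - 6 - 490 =-496.08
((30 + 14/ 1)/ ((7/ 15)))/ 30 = 22/ 7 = 3.14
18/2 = 9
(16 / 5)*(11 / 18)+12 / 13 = 2.88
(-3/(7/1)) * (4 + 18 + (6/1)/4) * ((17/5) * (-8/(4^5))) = 2397/8960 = 0.27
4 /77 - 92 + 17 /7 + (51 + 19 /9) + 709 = 466106 /693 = 672.59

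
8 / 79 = 0.10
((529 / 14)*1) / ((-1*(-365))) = 0.10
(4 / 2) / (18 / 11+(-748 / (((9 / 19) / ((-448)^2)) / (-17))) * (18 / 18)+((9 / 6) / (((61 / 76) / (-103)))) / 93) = 187209 / 504329493250436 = 0.00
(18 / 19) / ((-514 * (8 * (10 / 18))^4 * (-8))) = 59049 / 100003840000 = 0.00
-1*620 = -620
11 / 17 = 0.65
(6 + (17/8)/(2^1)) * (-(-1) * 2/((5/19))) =2147/40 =53.68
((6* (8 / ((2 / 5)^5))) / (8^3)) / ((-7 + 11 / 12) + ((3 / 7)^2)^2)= -67528125 / 44621056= -1.51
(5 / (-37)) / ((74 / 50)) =-125 / 1369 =-0.09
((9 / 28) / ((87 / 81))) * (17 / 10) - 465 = -3771669 / 8120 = -464.49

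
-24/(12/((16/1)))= -32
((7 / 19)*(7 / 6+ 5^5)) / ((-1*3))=-131299 / 342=-383.92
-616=-616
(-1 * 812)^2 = 659344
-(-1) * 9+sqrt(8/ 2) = 11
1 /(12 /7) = 7 /12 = 0.58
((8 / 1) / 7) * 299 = 2392 / 7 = 341.71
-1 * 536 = -536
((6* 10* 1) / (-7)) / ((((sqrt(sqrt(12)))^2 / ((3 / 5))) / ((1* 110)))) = -660* sqrt(3) / 7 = -163.31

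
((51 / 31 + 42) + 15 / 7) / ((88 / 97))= 120474 / 2387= 50.47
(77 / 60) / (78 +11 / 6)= 77 / 4790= 0.02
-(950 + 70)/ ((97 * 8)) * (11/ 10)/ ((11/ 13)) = -663/ 388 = -1.71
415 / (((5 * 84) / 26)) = 1079 / 42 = 25.69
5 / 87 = 0.06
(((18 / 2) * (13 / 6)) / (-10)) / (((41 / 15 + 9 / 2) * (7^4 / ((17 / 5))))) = -1989 / 5210170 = -0.00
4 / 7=0.57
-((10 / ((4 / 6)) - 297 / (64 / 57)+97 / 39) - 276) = 1305479 / 2496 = 523.03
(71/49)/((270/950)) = 6745/1323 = 5.10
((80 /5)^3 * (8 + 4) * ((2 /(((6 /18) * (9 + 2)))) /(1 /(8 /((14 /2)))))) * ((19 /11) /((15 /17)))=254017536 /4235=59980.53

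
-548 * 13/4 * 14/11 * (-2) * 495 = 2244060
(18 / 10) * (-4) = -36 / 5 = -7.20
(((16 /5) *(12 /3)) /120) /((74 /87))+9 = 8441 /925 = 9.13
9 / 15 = 3 / 5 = 0.60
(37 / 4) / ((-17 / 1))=-37 / 68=-0.54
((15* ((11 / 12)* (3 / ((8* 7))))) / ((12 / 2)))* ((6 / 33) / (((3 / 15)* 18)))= 25 / 4032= 0.01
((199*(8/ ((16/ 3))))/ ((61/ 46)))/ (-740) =-13731/ 45140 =-0.30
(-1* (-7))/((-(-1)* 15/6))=14/5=2.80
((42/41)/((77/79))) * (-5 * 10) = -23700/451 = -52.55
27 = 27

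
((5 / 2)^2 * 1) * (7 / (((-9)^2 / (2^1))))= 175 / 162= 1.08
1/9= 0.11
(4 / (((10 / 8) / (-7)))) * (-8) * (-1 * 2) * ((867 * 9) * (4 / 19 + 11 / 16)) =-238584528 / 95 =-2511416.08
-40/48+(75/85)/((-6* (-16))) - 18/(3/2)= -20929/1632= -12.82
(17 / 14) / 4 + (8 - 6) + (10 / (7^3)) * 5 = 6721 / 2744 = 2.45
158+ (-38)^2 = 1602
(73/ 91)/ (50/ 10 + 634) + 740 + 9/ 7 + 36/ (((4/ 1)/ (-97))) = -131.71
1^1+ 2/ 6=4/ 3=1.33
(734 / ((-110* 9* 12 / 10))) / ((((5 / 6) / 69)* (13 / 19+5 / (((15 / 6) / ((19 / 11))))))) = -160379 / 12975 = -12.36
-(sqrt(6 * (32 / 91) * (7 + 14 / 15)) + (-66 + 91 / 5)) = 239 / 5 - 8 * sqrt(1105) / 65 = 43.71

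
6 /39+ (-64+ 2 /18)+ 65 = 148 /117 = 1.26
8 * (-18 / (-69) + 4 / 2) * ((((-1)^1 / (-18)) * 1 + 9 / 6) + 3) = 82.40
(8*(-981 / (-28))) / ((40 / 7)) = 981 / 20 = 49.05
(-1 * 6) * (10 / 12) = -5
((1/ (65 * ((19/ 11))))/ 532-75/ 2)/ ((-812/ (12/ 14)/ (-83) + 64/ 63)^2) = -96238513743057/ 396485292578960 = -0.24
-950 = -950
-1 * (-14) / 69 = 0.20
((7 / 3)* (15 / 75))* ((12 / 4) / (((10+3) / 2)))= 0.22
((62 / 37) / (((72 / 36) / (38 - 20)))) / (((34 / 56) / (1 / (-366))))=-2604 / 38369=-0.07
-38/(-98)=19/49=0.39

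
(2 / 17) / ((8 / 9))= 9 / 68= 0.13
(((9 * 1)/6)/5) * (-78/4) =-117/20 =-5.85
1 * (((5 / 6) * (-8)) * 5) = -33.33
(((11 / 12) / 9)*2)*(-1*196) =-1078 / 27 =-39.93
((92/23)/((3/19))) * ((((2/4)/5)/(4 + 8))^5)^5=19/7154716248305175972009738240000000000000000000000000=0.00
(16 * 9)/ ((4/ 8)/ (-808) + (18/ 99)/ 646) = -826797312/ 1937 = -426844.25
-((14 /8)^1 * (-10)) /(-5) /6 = -7 /12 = -0.58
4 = 4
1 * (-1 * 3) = -3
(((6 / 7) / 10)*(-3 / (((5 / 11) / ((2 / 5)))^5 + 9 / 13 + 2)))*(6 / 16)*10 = -50247912 / 239034635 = -0.21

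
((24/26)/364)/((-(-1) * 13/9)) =27/15379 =0.00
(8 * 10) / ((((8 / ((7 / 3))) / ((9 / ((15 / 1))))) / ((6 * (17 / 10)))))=714 / 5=142.80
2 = 2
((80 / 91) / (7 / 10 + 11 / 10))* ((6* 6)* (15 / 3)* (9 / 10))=7200 / 91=79.12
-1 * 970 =-970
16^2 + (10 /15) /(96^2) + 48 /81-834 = -2660693 /4608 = -577.41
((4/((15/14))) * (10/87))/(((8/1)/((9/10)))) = 7/145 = 0.05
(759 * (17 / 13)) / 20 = 12903 / 260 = 49.63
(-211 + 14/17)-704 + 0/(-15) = -914.18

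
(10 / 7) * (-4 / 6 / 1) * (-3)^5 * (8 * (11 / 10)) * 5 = 71280 / 7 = 10182.86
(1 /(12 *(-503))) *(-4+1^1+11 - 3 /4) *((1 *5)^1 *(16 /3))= -145 /4527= -0.03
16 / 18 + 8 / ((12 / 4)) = 32 / 9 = 3.56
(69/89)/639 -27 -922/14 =-12321889/132699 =-92.86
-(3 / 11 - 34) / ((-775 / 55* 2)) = -371 / 310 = -1.20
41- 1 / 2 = 81 / 2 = 40.50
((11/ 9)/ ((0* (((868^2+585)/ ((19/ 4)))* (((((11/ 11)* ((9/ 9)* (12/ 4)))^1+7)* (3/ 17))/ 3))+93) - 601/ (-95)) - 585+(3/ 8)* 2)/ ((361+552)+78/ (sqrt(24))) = -22649613613/ 35384242761+322502713* sqrt(6)/ 70768485522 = -0.63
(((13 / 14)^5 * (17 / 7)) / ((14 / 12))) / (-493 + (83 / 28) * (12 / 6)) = -6311981 / 2139329416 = -0.00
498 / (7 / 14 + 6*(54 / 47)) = 46812 / 695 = 67.36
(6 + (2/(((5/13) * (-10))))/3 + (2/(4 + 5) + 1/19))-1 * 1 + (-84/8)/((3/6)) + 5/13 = -15.51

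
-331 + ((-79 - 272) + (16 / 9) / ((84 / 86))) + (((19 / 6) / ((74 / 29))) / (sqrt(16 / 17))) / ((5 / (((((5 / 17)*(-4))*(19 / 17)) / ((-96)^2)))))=-128554 / 189 - 10469*sqrt(17) / 1182560256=-680.18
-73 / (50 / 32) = -1168 / 25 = -46.72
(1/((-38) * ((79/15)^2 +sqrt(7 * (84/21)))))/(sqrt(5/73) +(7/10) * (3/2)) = -164250/(19 * (20 * sqrt(365) +1533) * (450 * sqrt(7) +6241)) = -0.00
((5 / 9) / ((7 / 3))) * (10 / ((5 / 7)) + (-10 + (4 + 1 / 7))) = 1.94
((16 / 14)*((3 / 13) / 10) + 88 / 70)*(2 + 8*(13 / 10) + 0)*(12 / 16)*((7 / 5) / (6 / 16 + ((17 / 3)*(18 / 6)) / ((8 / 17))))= 744 / 1625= 0.46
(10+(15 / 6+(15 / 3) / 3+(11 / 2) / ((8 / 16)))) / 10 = 151 / 60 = 2.52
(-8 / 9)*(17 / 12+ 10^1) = -274 / 27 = -10.15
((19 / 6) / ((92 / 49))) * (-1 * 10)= -16.87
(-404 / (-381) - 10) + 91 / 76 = -7.74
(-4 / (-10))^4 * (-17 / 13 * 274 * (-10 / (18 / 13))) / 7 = 74528 / 7875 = 9.46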